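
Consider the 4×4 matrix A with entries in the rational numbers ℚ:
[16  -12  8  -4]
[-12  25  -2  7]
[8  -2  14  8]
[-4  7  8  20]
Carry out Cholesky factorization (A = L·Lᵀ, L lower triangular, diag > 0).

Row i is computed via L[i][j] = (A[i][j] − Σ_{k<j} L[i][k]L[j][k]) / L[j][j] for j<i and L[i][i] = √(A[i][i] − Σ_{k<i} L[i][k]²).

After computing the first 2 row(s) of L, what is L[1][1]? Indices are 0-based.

Step 1: L[0][0] = √(16) = 4.
  L[1][0] = (-12) / L[0][0] = -3.
Step 2: L[1][1] = √(16) = 4.

L[1][1] = 4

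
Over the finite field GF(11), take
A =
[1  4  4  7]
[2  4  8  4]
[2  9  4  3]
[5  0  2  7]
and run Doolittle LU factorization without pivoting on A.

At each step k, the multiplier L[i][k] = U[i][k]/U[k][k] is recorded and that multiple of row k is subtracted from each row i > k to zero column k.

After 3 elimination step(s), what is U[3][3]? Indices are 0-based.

U[3][3] = 3

k=0: U[0][0]=1
  eliminate (1,0): mult=2, new row 1: (0, 7, 0, 1); set L[1][0]=2
  eliminate (2,0): mult=2, new row 2: (0, 1, 7, 0); set L[2][0]=2
  eliminate (3,0): mult=5, new row 3: (0, 2, 4, 5); set L[3][0]=5
k=1: U[1][1]=7
  eliminate (2,1): mult=8, new row 2: (0, 0, 7, 3); set L[2][1]=8
  eliminate (3,1): mult=5, new row 3: (0, 0, 4, 0); set L[3][1]=5
k=2: U[2][2]=7
  eliminate (3,2): mult=10, new row 3: (0, 0, 0, 3); set L[3][2]=10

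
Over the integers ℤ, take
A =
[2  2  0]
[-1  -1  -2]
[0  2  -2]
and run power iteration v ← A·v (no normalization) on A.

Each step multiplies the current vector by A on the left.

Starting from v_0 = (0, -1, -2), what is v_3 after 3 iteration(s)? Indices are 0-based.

v_3 = (-2, -11, -26)

v_0 = (0, -1, -2).
v_1 = A·v_0 = (-2, 5, 2).
v_2 = A·v_1 = (6, -7, 6).
v_3 = A·v_2 = (-2, -11, -26).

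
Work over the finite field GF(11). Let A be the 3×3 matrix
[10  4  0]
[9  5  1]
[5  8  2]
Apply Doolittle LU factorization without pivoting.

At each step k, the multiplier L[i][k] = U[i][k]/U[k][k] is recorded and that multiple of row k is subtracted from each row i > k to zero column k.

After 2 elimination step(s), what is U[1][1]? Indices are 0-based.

[col 0] pivot 10
  R1 -= 2*R0 → (0, 8, 1)  (L[1][0] := 2)
  R2 -= 6*R0 → (0, 6, 2)  (L[2][0] := 6)
[col 1] pivot 8
  R2 -= 9*R1 → (0, 0, 4)  (L[2][1] := 9)

U[1][1] = 8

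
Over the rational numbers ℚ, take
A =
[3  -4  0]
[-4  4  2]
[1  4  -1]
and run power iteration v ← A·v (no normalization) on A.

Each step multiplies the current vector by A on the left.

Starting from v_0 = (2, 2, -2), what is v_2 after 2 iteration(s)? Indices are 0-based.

v_0 = (2, 2, -2).
v_1 = A·v_0 = (-2, -4, 12).
v_2 = A·v_1 = (10, 16, -30).

v_2 = (10, 16, -30)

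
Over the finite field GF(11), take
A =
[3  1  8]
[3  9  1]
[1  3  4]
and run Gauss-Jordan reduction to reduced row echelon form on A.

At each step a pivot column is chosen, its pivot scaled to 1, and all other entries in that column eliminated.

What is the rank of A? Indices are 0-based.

pivot(0,0)=3: scale R0 → (1, 4, 10)
  clear (1,0): R1 −= (3)R0 → (0, 8, 4)
  clear (2,0): R2 −= (1)R0 → (0, 10, 5)
pivot(1,1)=8: scale R1 → (0, 1, 6)
  clear (0,1): R0 −= (4)R1 → (1, 0, 8)
  clear (2,1): R2 −= (10)R1 → (0, 0, 0)
col 2: no nonzero at/below row 2; advance.

rank = 2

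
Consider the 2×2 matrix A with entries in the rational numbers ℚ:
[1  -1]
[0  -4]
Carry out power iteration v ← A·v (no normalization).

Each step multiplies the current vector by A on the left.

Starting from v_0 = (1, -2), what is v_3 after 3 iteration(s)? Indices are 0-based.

v_0 = (1, -2).
v_1 = A·v_0 = (3, 8).
v_2 = A·v_1 = (-5, -32).
v_3 = A·v_2 = (27, 128).

v_3 = (27, 128)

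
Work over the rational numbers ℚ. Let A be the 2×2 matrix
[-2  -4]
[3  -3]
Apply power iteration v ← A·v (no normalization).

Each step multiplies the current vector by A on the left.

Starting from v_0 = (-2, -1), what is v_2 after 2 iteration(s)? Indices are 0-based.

v_0 = (-2, -1).
v_1 = A·v_0 = (8, -3).
v_2 = A·v_1 = (-4, 33).

v_2 = (-4, 33)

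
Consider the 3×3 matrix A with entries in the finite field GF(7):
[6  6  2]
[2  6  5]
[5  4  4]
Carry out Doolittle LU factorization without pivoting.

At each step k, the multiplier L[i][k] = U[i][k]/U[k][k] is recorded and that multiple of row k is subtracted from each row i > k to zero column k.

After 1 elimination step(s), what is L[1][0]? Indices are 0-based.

Step 1: pivot at (0,0) is 6.
  row1 ← row1 − (5)·row0  ⇒  L[1][0]=5, U row1=(0, 4, 2)
  row2 ← row2 − (2)·row0  ⇒  L[2][0]=2, U row2=(0, 6, 0)

L[1][0] = 5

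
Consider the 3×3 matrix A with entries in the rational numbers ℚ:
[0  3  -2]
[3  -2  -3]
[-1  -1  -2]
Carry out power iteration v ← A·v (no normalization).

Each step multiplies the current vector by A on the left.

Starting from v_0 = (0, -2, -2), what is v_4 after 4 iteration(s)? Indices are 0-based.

v_4 = (474, -878, -242)

v_0 = (0, -2, -2).
v_1 = A·v_0 = (-2, 10, 6).
v_2 = A·v_1 = (18, -44, -20).
v_3 = A·v_2 = (-92, 202, 66).
v_4 = A·v_3 = (474, -878, -242).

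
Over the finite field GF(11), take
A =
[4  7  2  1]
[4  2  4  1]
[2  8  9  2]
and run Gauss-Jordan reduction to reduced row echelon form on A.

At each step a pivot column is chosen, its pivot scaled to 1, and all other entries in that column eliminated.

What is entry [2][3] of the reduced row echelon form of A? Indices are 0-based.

M[2][3] = 7

pivot(0,0)=4: scale R0 → (1, 10, 6, 3)
  clear (1,0): R1 −= (4)R0 → (0, 6, 2, 0)
  clear (2,0): R2 −= (2)R0 → (0, 10, 8, 7)
pivot(1,1)=6: scale R1 → (0, 1, 4, 0)
  clear (0,1): R0 −= (10)R1 → (1, 0, 10, 3)
  clear (2,1): R2 −= (10)R1 → (0, 0, 1, 7)
pivot(2,2)=1: scale R2 → (0, 0, 1, 7)
  clear (0,2): R0 −= (10)R2 → (1, 0, 0, 10)
  clear (1,2): R1 −= (4)R2 → (0, 1, 0, 5)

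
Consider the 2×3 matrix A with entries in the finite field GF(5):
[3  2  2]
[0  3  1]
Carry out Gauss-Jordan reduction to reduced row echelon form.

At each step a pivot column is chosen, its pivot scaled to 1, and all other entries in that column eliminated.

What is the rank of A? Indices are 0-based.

pivot(0,0)=3: scale R0 → (1, 4, 4)
pivot(1,1)=3: scale R1 → (0, 1, 2)
  clear (0,1): R0 −= (4)R1 → (1, 0, 1)

rank = 2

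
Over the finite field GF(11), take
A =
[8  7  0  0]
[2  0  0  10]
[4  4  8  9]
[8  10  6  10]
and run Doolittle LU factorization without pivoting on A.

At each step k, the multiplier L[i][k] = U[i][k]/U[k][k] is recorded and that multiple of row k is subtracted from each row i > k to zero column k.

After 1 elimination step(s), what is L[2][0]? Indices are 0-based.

k=0: U[0][0]=8
  eliminate (1,0): mult=3, new row 1: (0, 1, 0, 10); set L[1][0]=3
  eliminate (2,0): mult=6, new row 2: (0, 6, 8, 9); set L[2][0]=6
  eliminate (3,0): mult=1, new row 3: (0, 3, 6, 10); set L[3][0]=1

L[2][0] = 6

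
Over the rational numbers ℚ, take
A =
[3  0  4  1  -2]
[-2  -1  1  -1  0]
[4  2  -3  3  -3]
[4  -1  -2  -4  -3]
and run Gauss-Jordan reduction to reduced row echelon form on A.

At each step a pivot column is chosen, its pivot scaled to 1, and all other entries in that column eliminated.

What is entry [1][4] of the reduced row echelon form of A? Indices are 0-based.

M[1][4] = 21/4

[1] R0 /= 3  ⇒  (1, 0, 4/3, 1/3, -2/3)
     R1 -= -2·R0  ⇒  (0, -1, 11/3, -1/3, -4/3)
     R2 -= 4·R0  ⇒  (0, 2, -25/3, 5/3, -1/3)
     R3 -= 4·R0  ⇒  (0, -1, -22/3, -16/3, -1/3)
[2] R1 /= -1  ⇒  (0, 1, -11/3, 1/3, 4/3)
     R2 -= 2·R1  ⇒  (0, 0, -1, 1, -3)
     R3 -= -1·R1  ⇒  (0, 0, -11, -5, 1)
[3] R2 /= -1  ⇒  (0, 0, 1, -1, 3)
     R0 -= 4/3·R2  ⇒  (1, 0, 0, 5/3, -14/3)
     R1 -= -11/3·R2  ⇒  (0, 1, 0, -10/3, 37/3)
     R3 -= -11·R2  ⇒  (0, 0, 0, -16, 34)
[4] R3 /= -16  ⇒  (0, 0, 0, 1, -17/8)
     R0 -= 5/3·R3  ⇒  (1, 0, 0, 0, -9/8)
     R1 -= -10/3·R3  ⇒  (0, 1, 0, 0, 21/4)
     R2 -= -1·R3  ⇒  (0, 0, 1, 0, 7/8)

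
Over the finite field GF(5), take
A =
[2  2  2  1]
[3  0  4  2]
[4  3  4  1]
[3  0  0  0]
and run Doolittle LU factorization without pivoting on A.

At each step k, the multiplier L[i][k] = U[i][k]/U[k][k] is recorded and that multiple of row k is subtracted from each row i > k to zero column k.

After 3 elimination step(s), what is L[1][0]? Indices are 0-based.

L[1][0] = 4

k=0: U[0][0]=2
  eliminate (1,0): mult=4, new row 1: (0, 2, 1, 3); set L[1][0]=4
  eliminate (2,0): mult=2, new row 2: (0, 4, 0, 4); set L[2][0]=2
  eliminate (3,0): mult=4, new row 3: (0, 2, 2, 1); set L[3][0]=4
k=1: U[1][1]=2
  eliminate (2,1): mult=2, new row 2: (0, 0, 3, 3); set L[2][1]=2
  eliminate (3,1): mult=1, new row 3: (0, 0, 1, 3); set L[3][1]=1
k=2: U[2][2]=3
  eliminate (3,2): mult=2, new row 3: (0, 0, 0, 2); set L[3][2]=2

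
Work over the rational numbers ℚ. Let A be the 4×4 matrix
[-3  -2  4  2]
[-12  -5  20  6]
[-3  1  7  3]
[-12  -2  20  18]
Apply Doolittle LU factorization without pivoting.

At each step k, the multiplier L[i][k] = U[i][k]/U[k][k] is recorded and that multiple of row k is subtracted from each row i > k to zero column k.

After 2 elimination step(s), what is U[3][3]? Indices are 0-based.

Step 1: pivot at (0,0) is -3.
  row1 ← row1 − (4)·row0  ⇒  L[1][0]=4, U row1=(0, 3, 4, -2)
  row2 ← row2 − (1)·row0  ⇒  L[2][0]=1, U row2=(0, 3, 3, 1)
  row3 ← row3 − (4)·row0  ⇒  L[3][0]=4, U row3=(0, 6, 4, 10)
Step 2: pivot at (1,1) is 3.
  row2 ← row2 − (1)·row1  ⇒  L[2][1]=1, U row2=(0, 0, -1, 3)
  row3 ← row3 − (2)·row1  ⇒  L[3][1]=2, U row3=(0, 0, -4, 14)

U[3][3] = 14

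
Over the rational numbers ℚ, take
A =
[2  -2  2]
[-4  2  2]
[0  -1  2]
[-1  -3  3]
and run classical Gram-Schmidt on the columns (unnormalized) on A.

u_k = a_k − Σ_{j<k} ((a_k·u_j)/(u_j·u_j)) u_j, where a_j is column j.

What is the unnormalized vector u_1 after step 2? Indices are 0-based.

u_1 = (-8/7, 2/7, -1, -24/7)

Step 1: u_0 = a_0 = (2, -4, 0, -1).
Step 2: u_1 = a_1 − (-3/7)·u_0 = (-8/7, 2/7, -1, -24/7).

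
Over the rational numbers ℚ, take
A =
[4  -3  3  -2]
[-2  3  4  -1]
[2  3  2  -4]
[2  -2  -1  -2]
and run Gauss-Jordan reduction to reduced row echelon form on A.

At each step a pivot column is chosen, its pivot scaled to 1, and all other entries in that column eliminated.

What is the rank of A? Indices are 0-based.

pivot(0,0)=4: scale R0 → (1, -3/4, 3/4, -1/2)
  clear (1,0): R1 −= (-2)R0 → (0, 3/2, 11/2, -2)
  clear (2,0): R2 −= (2)R0 → (0, 9/2, 1/2, -3)
  clear (3,0): R3 −= (2)R0 → (0, -1/2, -5/2, -1)
pivot(1,1)=3/2: scale R1 → (0, 1, 11/3, -4/3)
  clear (0,1): R0 −= (-3/4)R1 → (1, 0, 7/2, -3/2)
  clear (2,1): R2 −= (9/2)R1 → (0, 0, -16, 3)
  clear (3,1): R3 −= (-1/2)R1 → (0, 0, -2/3, -5/3)
pivot(2,2)=-16: scale R2 → (0, 0, 1, -3/16)
  clear (0,2): R0 −= (7/2)R2 → (1, 0, 0, -27/32)
  clear (1,2): R1 −= (11/3)R2 → (0, 1, 0, -31/48)
  clear (3,2): R3 −= (-2/3)R2 → (0, 0, 0, -43/24)
pivot(3,3)=-43/24: scale R3 → (0, 0, 0, 1)
  clear (0,3): R0 −= (-27/32)R3 → (1, 0, 0, 0)
  clear (1,3): R1 −= (-31/48)R3 → (0, 1, 0, 0)
  clear (2,3): R2 −= (-3/16)R3 → (0, 0, 1, 0)

rank = 4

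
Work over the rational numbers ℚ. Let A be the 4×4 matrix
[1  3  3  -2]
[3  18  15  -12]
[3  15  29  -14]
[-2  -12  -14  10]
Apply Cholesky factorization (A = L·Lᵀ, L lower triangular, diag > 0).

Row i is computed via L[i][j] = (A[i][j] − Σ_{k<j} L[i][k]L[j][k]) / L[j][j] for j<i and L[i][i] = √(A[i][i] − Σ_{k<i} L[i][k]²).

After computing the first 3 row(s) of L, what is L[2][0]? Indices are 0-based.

L[2][0] = 3

Step 1: L[0][0] = √(1) = 1.
  L[1][0] = (3) / L[0][0] = 3.
Step 2: L[1][1] = √(9) = 3.
  L[2][0] = (3) / L[0][0] = 3.
  L[2][1] = (6) / L[1][1] = 2.
Step 3: L[2][2] = √(16) = 4.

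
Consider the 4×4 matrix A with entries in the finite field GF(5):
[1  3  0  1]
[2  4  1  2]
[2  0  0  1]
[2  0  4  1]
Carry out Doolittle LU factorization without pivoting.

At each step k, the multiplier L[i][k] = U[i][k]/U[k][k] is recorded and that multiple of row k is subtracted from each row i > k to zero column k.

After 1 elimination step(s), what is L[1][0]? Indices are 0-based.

Step 1: pivot at (0,0) is 1.
  row1 ← row1 − (2)·row0  ⇒  L[1][0]=2, U row1=(0, 3, 1, 0)
  row2 ← row2 − (2)·row0  ⇒  L[2][0]=2, U row2=(0, 4, 0, 4)
  row3 ← row3 − (2)·row0  ⇒  L[3][0]=2, U row3=(0, 4, 4, 4)

L[1][0] = 2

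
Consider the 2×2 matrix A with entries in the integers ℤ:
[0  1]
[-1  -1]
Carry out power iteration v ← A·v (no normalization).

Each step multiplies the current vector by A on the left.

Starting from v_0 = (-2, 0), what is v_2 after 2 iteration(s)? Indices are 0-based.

v_0 = (-2, 0).
v_1 = A·v_0 = (0, 2).
v_2 = A·v_1 = (2, -2).

v_2 = (2, -2)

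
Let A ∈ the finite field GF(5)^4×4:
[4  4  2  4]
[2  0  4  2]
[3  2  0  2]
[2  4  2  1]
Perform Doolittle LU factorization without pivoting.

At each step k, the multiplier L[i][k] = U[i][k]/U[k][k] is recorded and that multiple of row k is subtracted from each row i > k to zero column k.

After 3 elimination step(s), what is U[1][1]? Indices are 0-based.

Step 1: pivot at (0,0) is 4.
  row1 ← row1 − (3)·row0  ⇒  L[1][0]=3, U row1=(0, 3, 3, 0)
  row2 ← row2 − (2)·row0  ⇒  L[2][0]=2, U row2=(0, 4, 1, 4)
  row3 ← row3 − (3)·row0  ⇒  L[3][0]=3, U row3=(0, 2, 1, 4)
Step 2: pivot at (1,1) is 3.
  row2 ← row2 − (3)·row1  ⇒  L[2][1]=3, U row2=(0, 0, 2, 4)
  row3 ← row3 − (4)·row1  ⇒  L[3][1]=4, U row3=(0, 0, 4, 4)
Step 3: pivot at (2,2) is 2.
  row3 ← row3 − (2)·row2  ⇒  L[3][2]=2, U row3=(0, 0, 0, 1)

U[1][1] = 3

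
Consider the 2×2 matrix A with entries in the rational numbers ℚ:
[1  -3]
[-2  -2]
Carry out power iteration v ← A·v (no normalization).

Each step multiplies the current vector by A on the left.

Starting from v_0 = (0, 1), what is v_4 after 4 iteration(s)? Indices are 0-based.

v_4 = (51, 106)

v_0 = (0, 1).
v_1 = A·v_0 = (-3, -2).
v_2 = A·v_1 = (3, 10).
v_3 = A·v_2 = (-27, -26).
v_4 = A·v_3 = (51, 106).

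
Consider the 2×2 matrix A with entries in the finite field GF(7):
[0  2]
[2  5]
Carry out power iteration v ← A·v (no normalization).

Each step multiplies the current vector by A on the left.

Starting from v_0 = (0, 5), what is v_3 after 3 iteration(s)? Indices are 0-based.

v_0 = (0, 5).
v_1 = A·v_0 = (3, 4).
v_2 = A·v_1 = (1, 5).
v_3 = A·v_2 = (3, 6).

v_3 = (3, 6)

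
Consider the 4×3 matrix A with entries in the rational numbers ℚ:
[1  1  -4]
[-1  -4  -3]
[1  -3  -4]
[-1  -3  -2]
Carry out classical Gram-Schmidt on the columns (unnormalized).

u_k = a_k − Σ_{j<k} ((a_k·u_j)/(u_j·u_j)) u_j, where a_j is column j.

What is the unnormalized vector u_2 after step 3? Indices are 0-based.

u_2 = (-344/115, -104/115, 132/115, -108/115)

Step 1: u_0 = a_0 = (1, -1, 1, -1).
Step 2: u_1 = a_1 − (5/4)·u_0 = (-1/4, -11/4, -17/4, -7/4).
Step 3: u_2 = a_2 − (-3/4)·u_0 − (119/115)·u_1 = (-344/115, -104/115, 132/115, -108/115).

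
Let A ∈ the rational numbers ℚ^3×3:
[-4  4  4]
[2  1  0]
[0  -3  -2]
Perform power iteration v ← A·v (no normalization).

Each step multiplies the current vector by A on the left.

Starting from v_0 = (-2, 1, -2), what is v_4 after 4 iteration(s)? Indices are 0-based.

v_0 = (-2, 1, -2).
v_1 = A·v_0 = (4, -3, 1).
v_2 = A·v_1 = (-24, 5, 7).
v_3 = A·v_2 = (144, -43, -29).
v_4 = A·v_3 = (-864, 245, 187).

v_4 = (-864, 245, 187)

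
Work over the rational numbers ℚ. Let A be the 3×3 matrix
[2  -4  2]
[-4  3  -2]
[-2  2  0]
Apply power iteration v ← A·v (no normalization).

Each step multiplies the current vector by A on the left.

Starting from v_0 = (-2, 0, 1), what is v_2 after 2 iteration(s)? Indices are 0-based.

v_2 = (-20, 18, 16)

v_0 = (-2, 0, 1).
v_1 = A·v_0 = (-2, 6, 4).
v_2 = A·v_1 = (-20, 18, 16).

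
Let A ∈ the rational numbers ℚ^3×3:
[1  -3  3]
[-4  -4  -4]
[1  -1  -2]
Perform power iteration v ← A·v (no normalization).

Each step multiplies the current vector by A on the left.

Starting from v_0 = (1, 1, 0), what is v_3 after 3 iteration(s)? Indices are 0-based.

v_0 = (1, 1, 0).
v_1 = A·v_0 = (-2, -8, 0).
v_2 = A·v_1 = (22, 40, 6).
v_3 = A·v_2 = (-80, -272, -30).

v_3 = (-80, -272, -30)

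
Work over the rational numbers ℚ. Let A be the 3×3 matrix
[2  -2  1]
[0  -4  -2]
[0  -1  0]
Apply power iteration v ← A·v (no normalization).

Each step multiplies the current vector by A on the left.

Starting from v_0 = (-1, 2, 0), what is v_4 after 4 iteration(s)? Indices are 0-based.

v_0 = (-1, 2, 0).
v_1 = A·v_0 = (-6, -8, -2).
v_2 = A·v_1 = (2, 36, 8).
v_3 = A·v_2 = (-60, -160, -36).
v_4 = A·v_3 = (164, 712, 160).

v_4 = (164, 712, 160)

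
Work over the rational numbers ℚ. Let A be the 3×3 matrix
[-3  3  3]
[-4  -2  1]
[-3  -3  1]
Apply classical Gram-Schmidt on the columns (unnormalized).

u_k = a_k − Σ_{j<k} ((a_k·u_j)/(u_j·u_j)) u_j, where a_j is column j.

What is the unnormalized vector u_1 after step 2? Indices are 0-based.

u_1 = (63/17, -18/17, -39/17)

Step 1: u_0 = a_0 = (-3, -4, -3).
Step 2: u_1 = a_1 − (4/17)·u_0 = (63/17, -18/17, -39/17).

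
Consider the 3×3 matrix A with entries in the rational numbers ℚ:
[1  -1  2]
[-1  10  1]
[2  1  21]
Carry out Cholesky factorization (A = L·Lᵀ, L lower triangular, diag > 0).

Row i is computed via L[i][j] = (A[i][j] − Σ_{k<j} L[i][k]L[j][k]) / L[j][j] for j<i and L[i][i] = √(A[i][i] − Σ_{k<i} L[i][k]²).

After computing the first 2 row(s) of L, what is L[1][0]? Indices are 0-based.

L[1][0] = -1

Step 1: L[0][0] = √(1) = 1.
  L[1][0] = (-1) / L[0][0] = -1.
Step 2: L[1][1] = √(9) = 3.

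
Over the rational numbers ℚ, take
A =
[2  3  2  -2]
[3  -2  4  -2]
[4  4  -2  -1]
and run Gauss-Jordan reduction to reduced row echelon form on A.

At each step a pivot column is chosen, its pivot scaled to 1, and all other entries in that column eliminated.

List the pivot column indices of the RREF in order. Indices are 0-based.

pivot(0,0)=2: scale R0 → (1, 3/2, 1, -1)
  clear (1,0): R1 −= (3)R0 → (0, -13/2, 1, 1)
  clear (2,0): R2 −= (4)R0 → (0, -2, -6, 3)
pivot(1,1)=-13/2: scale R1 → (0, 1, -2/13, -2/13)
  clear (0,1): R0 −= (3/2)R1 → (1, 0, 16/13, -10/13)
  clear (2,1): R2 −= (-2)R1 → (0, 0, -82/13, 35/13)
pivot(2,2)=-82/13: scale R2 → (0, 0, 1, -35/82)
  clear (0,2): R0 −= (16/13)R2 → (1, 0, 0, -10/41)
  clear (1,2): R1 −= (-2/13)R2 → (0, 1, 0, -9/41)

pivot columns: 0, 1, 2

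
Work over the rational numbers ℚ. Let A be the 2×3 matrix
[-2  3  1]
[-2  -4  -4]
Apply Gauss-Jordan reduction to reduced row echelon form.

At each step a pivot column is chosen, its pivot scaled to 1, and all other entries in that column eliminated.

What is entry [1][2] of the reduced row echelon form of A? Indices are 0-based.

[1] R0 /= -2  ⇒  (1, -3/2, -1/2)
     R1 -= -2·R0  ⇒  (0, -7, -5)
[2] R1 /= -7  ⇒  (0, 1, 5/7)
     R0 -= -3/2·R1  ⇒  (1, 0, 4/7)

M[1][2] = 5/7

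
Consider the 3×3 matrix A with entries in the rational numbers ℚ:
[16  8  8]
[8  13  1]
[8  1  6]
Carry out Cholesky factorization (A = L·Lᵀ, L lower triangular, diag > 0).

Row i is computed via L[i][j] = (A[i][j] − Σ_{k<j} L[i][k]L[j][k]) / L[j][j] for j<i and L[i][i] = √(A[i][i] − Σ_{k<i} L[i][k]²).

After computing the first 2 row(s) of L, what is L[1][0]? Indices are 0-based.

Step 1: L[0][0] = √(16) = 4.
  L[1][0] = (8) / L[0][0] = 2.
Step 2: L[1][1] = √(9) = 3.

L[1][0] = 2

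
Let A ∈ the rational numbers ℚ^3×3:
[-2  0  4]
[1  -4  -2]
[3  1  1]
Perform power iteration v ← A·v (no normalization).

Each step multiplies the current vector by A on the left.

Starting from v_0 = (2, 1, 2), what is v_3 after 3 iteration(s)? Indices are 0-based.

v_3 = (4, -42, 109)

v_0 = (2, 1, 2).
v_1 = A·v_0 = (4, -6, 9).
v_2 = A·v_1 = (28, 10, 15).
v_3 = A·v_2 = (4, -42, 109).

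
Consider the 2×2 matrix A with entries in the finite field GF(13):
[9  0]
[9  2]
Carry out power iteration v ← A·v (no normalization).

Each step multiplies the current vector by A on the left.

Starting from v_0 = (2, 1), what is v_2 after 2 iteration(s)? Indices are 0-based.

v_2 = (6, 7)

v_0 = (2, 1).
v_1 = A·v_0 = (5, 7).
v_2 = A·v_1 = (6, 7).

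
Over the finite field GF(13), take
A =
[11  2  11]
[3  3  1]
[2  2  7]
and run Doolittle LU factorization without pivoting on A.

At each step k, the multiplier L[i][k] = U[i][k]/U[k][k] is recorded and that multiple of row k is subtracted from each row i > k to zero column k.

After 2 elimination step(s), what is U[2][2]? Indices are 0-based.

U[2][2] = 2

[col 0] pivot 11
  R1 -= 5*R0 → (0, 6, 11)  (L[1][0] := 5)
  R2 -= 12*R0 → (0, 4, 5)  (L[2][0] := 12)
[col 1] pivot 6
  R2 -= 5*R1 → (0, 0, 2)  (L[2][1] := 5)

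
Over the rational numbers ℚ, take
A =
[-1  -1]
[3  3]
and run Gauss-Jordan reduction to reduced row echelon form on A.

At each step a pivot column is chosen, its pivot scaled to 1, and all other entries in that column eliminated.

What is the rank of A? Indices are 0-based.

step 1: normalize row 0 (÷-1) = (1, 1)
  row 1: subtract 3×row0 = (0, 0)
skip col 1 (zero from row 1)

rank = 1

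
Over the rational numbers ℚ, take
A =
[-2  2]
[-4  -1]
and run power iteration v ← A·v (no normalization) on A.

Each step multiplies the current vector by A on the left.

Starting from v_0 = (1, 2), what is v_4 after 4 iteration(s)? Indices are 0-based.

v_0 = (1, 2).
v_1 = A·v_0 = (2, -6).
v_2 = A·v_1 = (-16, -2).
v_3 = A·v_2 = (28, 66).
v_4 = A·v_3 = (76, -178).

v_4 = (76, -178)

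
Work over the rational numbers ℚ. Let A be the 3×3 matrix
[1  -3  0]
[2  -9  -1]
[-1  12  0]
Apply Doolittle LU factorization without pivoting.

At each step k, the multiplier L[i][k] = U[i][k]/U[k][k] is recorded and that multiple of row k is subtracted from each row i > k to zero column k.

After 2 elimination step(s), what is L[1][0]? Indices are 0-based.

[col 0] pivot 1
  R1 -= 2*R0 → (0, -3, -1)  (L[1][0] := 2)
  R2 -= -1*R0 → (0, 9, 0)  (L[2][0] := -1)
[col 1] pivot -3
  R2 -= -3*R1 → (0, 0, -3)  (L[2][1] := -3)

L[1][0] = 2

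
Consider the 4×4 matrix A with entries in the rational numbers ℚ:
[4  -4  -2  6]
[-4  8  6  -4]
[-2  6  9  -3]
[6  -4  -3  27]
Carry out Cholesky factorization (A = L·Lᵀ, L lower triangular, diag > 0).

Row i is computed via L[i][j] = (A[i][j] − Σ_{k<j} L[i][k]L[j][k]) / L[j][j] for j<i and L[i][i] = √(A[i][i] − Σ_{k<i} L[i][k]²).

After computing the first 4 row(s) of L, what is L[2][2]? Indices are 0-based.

L[2][2] = 2

Step 1: L[0][0] = √(4) = 2.
  L[1][0] = (-4) / L[0][0] = -2.
Step 2: L[1][1] = √(4) = 2.
  L[2][0] = (-2) / L[0][0] = -1.
  L[2][1] = (4) / L[1][1] = 2.
Step 3: L[2][2] = √(4) = 2.
  L[3][0] = (6) / L[0][0] = 3.
  L[3][1] = (2) / L[1][1] = 1.
  L[3][2] = (-2) / L[2][2] = -1.
Step 4: L[3][3] = √(16) = 4.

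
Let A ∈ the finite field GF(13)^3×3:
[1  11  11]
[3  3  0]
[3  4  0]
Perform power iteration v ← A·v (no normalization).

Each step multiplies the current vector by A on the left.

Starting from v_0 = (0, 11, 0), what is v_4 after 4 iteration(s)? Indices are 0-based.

v_0 = (0, 11, 0).
v_1 = A·v_0 = (4, 7, 5).
v_2 = A·v_1 = (6, 7, 1).
v_3 = A·v_2 = (3, 0, 7).
v_4 = A·v_3 = (2, 9, 9).

v_4 = (2, 9, 9)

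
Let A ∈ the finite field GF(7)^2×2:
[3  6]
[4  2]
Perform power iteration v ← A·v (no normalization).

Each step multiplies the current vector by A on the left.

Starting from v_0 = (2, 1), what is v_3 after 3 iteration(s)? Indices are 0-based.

v_0 = (2, 1).
v_1 = A·v_0 = (5, 3).
v_2 = A·v_1 = (5, 5).
v_3 = A·v_2 = (3, 2).

v_3 = (3, 2)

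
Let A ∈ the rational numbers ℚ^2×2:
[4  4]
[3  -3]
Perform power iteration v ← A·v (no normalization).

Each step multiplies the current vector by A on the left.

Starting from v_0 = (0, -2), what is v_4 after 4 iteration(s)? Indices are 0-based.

v_0 = (0, -2).
v_1 = A·v_0 = (-8, 6).
v_2 = A·v_1 = (-8, -42).
v_3 = A·v_2 = (-200, 102).
v_4 = A·v_3 = (-392, -906).

v_4 = (-392, -906)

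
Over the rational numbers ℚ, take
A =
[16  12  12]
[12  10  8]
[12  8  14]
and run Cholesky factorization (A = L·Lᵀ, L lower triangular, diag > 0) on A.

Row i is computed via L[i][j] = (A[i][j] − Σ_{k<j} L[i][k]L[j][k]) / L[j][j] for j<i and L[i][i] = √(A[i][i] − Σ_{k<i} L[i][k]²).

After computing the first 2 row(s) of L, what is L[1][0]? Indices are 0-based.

Step 1: L[0][0] = √(16) = 4.
  L[1][0] = (12) / L[0][0] = 3.
Step 2: L[1][1] = √(1) = 1.

L[1][0] = 3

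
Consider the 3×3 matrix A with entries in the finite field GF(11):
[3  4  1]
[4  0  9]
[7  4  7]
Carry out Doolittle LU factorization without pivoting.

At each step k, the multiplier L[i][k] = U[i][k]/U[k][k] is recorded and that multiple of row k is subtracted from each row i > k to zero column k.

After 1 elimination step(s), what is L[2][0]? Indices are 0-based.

L[2][0] = 6

Step 1: pivot at (0,0) is 3.
  row1 ← row1 − (5)·row0  ⇒  L[1][0]=5, U row1=(0, 2, 4)
  row2 ← row2 − (6)·row0  ⇒  L[2][0]=6, U row2=(0, 2, 1)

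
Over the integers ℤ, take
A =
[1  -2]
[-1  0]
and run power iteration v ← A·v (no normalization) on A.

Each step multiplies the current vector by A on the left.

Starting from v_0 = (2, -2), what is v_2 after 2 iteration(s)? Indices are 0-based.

v_2 = (10, -6)

v_0 = (2, -2).
v_1 = A·v_0 = (6, -2).
v_2 = A·v_1 = (10, -6).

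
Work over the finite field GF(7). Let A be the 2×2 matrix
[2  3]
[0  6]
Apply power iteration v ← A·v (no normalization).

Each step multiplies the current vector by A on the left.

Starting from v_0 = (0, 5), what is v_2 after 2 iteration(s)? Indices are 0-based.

v_0 = (0, 5).
v_1 = A·v_0 = (1, 2).
v_2 = A·v_1 = (1, 5).

v_2 = (1, 5)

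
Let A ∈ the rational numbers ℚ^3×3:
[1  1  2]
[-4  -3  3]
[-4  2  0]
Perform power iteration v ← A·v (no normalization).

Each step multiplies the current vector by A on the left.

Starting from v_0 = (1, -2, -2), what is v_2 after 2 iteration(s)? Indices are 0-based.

v_0 = (1, -2, -2).
v_1 = A·v_0 = (-5, -4, -8).
v_2 = A·v_1 = (-25, 8, 12).

v_2 = (-25, 8, 12)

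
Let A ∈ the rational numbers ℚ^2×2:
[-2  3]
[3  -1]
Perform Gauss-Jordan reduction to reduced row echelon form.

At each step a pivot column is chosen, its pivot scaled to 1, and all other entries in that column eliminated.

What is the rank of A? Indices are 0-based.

rank = 2

step 1: normalize row 0 (÷-2) = (1, -3/2)
  row 1: subtract 3×row0 = (0, 7/2)
step 2: normalize row 1 (÷7/2) = (0, 1)
  row 0: subtract -3/2×row1 = (1, 0)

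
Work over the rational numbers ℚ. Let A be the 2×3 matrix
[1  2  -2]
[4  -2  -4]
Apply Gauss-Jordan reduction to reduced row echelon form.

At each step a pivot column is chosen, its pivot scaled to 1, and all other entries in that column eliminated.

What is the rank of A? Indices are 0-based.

[1] R0 /= 1  ⇒  (1, 2, -2)
     R1 -= 4·R0  ⇒  (0, -10, 4)
[2] R1 /= -10  ⇒  (0, 1, -2/5)
     R0 -= 2·R1  ⇒  (1, 0, -6/5)

rank = 2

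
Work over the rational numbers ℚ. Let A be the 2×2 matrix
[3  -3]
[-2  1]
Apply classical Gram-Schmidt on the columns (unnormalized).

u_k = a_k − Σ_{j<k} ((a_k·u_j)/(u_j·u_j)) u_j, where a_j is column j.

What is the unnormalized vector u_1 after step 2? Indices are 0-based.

u_1 = (-6/13, -9/13)

Step 1: u_0 = a_0 = (3, -2).
Step 2: u_1 = a_1 − (-11/13)·u_0 = (-6/13, -9/13).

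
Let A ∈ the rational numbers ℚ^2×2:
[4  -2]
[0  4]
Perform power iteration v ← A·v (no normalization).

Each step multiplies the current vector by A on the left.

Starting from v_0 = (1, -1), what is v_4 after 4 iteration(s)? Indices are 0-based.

v_4 = (768, -256)

v_0 = (1, -1).
v_1 = A·v_0 = (6, -4).
v_2 = A·v_1 = (32, -16).
v_3 = A·v_2 = (160, -64).
v_4 = A·v_3 = (768, -256).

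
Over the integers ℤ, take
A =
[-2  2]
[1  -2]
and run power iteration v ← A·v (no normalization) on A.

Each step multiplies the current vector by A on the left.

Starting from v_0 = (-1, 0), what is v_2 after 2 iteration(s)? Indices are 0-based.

v_0 = (-1, 0).
v_1 = A·v_0 = (2, -1).
v_2 = A·v_1 = (-6, 4).

v_2 = (-6, 4)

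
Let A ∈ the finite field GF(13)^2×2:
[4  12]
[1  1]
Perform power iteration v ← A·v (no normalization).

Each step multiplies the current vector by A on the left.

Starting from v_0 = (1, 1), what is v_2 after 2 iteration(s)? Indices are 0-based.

v_2 = (10, 5)

v_0 = (1, 1).
v_1 = A·v_0 = (3, 2).
v_2 = A·v_1 = (10, 5).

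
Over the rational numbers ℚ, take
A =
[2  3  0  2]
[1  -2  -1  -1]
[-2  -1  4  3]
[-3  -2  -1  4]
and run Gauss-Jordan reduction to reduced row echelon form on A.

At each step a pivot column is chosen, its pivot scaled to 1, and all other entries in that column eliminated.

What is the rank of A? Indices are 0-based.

rank = 4

pivot(0,0)=2: scale R0 → (1, 3/2, 0, 1)
  clear (1,0): R1 −= (1)R0 → (0, -7/2, -1, -2)
  clear (2,0): R2 −= (-2)R0 → (0, 2, 4, 5)
  clear (3,0): R3 −= (-3)R0 → (0, 5/2, -1, 7)
pivot(1,1)=-7/2: scale R1 → (0, 1, 2/7, 4/7)
  clear (0,1): R0 −= (3/2)R1 → (1, 0, -3/7, 1/7)
  clear (2,1): R2 −= (2)R1 → (0, 0, 24/7, 27/7)
  clear (3,1): R3 −= (5/2)R1 → (0, 0, -12/7, 39/7)
pivot(2,2)=24/7: scale R2 → (0, 0, 1, 9/8)
  clear (0,2): R0 −= (-3/7)R2 → (1, 0, 0, 5/8)
  clear (1,2): R1 −= (2/7)R2 → (0, 1, 0, 1/4)
  clear (3,2): R3 −= (-12/7)R2 → (0, 0, 0, 15/2)
pivot(3,3)=15/2: scale R3 → (0, 0, 0, 1)
  clear (0,3): R0 −= (5/8)R3 → (1, 0, 0, 0)
  clear (1,3): R1 −= (1/4)R3 → (0, 1, 0, 0)
  clear (2,3): R2 −= (9/8)R3 → (0, 0, 1, 0)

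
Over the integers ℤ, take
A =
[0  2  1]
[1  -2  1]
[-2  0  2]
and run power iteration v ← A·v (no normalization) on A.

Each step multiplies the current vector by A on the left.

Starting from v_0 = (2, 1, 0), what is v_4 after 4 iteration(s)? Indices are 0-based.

v_4 = (-40, -8, 0)

v_0 = (2, 1, 0).
v_1 = A·v_0 = (2, 0, -4).
v_2 = A·v_1 = (-4, -2, -12).
v_3 = A·v_2 = (-16, -12, -16).
v_4 = A·v_3 = (-40, -8, 0).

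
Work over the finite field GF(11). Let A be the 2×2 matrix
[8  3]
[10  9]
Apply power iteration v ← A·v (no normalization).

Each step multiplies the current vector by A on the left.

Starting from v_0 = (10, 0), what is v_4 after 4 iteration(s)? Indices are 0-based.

v_4 = (6, 9)

v_0 = (10, 0).
v_1 = A·v_0 = (3, 1).
v_2 = A·v_1 = (5, 6).
v_3 = A·v_2 = (3, 5).
v_4 = A·v_3 = (6, 9).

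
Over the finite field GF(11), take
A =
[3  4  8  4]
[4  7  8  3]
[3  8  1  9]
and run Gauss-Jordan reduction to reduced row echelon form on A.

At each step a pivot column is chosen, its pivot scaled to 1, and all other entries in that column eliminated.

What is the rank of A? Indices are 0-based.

rank = 3

pivot(0,0)=3: scale R0 → (1, 5, 10, 5)
  clear (1,0): R1 −= (4)R0 → (0, 9, 1, 5)
  clear (2,0): R2 −= (3)R0 → (0, 4, 4, 5)
pivot(1,1)=9: scale R1 → (0, 1, 5, 3)
  clear (0,1): R0 −= (5)R1 → (1, 0, 7, 1)
  clear (2,1): R2 −= (4)R1 → (0, 0, 6, 4)
pivot(2,2)=6: scale R2 → (0, 0, 1, 8)
  clear (0,2): R0 −= (7)R2 → (1, 0, 0, 0)
  clear (1,2): R1 −= (5)R2 → (0, 1, 0, 7)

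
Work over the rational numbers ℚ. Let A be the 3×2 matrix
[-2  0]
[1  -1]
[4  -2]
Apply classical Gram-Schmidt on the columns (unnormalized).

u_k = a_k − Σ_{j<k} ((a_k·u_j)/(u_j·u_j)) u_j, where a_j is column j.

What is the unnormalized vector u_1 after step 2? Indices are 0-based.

u_1 = (-6/7, -4/7, -2/7)

Step 1: u_0 = a_0 = (-2, 1, 4).
Step 2: u_1 = a_1 − (-3/7)·u_0 = (-6/7, -4/7, -2/7).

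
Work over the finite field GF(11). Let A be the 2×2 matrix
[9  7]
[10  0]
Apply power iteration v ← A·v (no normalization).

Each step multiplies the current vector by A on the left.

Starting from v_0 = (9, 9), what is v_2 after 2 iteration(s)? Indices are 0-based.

v_0 = (9, 9).
v_1 = A·v_0 = (1, 2).
v_2 = A·v_1 = (1, 10).

v_2 = (1, 10)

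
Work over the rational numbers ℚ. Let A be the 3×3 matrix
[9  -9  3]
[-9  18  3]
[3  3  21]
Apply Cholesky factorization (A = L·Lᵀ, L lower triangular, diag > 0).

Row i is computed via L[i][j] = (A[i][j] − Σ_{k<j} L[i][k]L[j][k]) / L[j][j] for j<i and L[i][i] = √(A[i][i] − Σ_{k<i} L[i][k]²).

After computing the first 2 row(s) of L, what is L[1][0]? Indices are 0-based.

Step 1: L[0][0] = √(9) = 3.
  L[1][0] = (-9) / L[0][0] = -3.
Step 2: L[1][1] = √(9) = 3.

L[1][0] = -3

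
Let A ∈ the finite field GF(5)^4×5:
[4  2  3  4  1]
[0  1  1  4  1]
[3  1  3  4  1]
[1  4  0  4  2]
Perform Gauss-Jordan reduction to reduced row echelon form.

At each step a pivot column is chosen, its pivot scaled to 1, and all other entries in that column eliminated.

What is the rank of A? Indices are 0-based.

[1] R0 /= 4  ⇒  (1, 3, 2, 1, 4)
     R2 -= 3·R0  ⇒  (0, 2, 2, 1, 4)
     R3 -= 1·R0  ⇒  (0, 1, 3, 3, 3)
[2] R1 /= 1  ⇒  (0, 1, 1, 4, 1)
     R0 -= 3·R1  ⇒  (1, 0, 4, 4, 1)
     R2 -= 2·R1  ⇒  (0, 0, 0, 3, 2)
     R3 -= 1·R1  ⇒  (0, 0, 2, 4, 2)
[3] R2 <-> R3
[3] R2 /= 2  ⇒  (0, 0, 1, 2, 1)
     R0 -= 4·R2  ⇒  (1, 0, 0, 1, 2)
     R1 -= 1·R2  ⇒  (0, 1, 0, 2, 0)
[4] R3 /= 3  ⇒  (0, 0, 0, 1, 4)
     R0 -= 1·R3  ⇒  (1, 0, 0, 0, 3)
     R1 -= 2·R3  ⇒  (0, 1, 0, 0, 2)
     R2 -= 2·R3  ⇒  (0, 0, 1, 0, 3)

rank = 4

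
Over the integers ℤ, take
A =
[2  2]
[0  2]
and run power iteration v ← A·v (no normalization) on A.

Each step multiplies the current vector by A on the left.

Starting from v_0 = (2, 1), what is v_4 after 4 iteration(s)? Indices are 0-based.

v_4 = (96, 16)

v_0 = (2, 1).
v_1 = A·v_0 = (6, 2).
v_2 = A·v_1 = (16, 4).
v_3 = A·v_2 = (40, 8).
v_4 = A·v_3 = (96, 16).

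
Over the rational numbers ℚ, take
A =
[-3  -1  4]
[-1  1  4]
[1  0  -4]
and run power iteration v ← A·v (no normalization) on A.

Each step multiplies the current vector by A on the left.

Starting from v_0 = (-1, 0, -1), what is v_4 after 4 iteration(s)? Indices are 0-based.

v_0 = (-1, 0, -1).
v_1 = A·v_0 = (-1, -3, 3).
v_2 = A·v_1 = (18, 10, -13).
v_3 = A·v_2 = (-116, -60, 70).
v_4 = A·v_3 = (688, 336, -396).

v_4 = (688, 336, -396)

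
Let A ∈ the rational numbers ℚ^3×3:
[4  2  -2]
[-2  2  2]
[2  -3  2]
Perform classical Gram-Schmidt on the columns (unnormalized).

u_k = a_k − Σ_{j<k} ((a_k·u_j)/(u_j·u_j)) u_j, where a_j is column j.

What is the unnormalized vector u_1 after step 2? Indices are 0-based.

u_1 = (7/3, 11/6, -17/6)

Step 1: u_0 = a_0 = (4, -2, 2).
Step 2: u_1 = a_1 − (-1/12)·u_0 = (7/3, 11/6, -17/6).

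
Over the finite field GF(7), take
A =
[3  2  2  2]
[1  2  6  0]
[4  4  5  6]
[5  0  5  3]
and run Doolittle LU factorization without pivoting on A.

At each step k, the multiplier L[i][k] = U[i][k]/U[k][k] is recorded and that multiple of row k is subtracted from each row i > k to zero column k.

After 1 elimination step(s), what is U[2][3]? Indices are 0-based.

U[2][3] = 1

k=0: U[0][0]=3
  eliminate (1,0): mult=5, new row 1: (0, 6, 3, 4); set L[1][0]=5
  eliminate (2,0): mult=6, new row 2: (0, 6, 0, 1); set L[2][0]=6
  eliminate (3,0): mult=4, new row 3: (0, 6, 4, 2); set L[3][0]=4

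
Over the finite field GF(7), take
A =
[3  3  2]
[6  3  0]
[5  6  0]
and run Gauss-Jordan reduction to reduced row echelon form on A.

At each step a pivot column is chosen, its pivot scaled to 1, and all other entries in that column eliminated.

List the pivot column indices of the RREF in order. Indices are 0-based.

pivot(0,0)=3: scale R0 → (1, 1, 3)
  clear (1,0): R1 −= (6)R0 → (0, 4, 3)
  clear (2,0): R2 −= (5)R0 → (0, 1, 6)
pivot(1,1)=4: scale R1 → (0, 1, 6)
  clear (0,1): R0 −= (1)R1 → (1, 0, 4)
  clear (2,1): R2 −= (1)R1 → (0, 0, 0)
col 2: no nonzero at/below row 2; advance.

pivot columns: 0, 1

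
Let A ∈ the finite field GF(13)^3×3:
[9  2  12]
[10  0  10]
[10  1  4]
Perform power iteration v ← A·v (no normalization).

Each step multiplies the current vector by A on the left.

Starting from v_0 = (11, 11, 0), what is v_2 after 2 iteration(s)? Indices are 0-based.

v_0 = (11, 11, 0).
v_1 = A·v_0 = (4, 6, 4).
v_2 = A·v_1 = (5, 2, 10).

v_2 = (5, 2, 10)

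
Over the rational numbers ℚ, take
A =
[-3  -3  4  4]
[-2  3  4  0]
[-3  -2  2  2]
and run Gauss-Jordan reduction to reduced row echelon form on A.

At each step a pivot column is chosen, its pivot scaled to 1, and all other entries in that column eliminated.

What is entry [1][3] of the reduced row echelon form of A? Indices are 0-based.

pivot(0,0)=-3: scale R0 → (1, 1, -4/3, -4/3)
  clear (1,0): R1 −= (-2)R0 → (0, 5, 4/3, -8/3)
  clear (2,0): R2 −= (-3)R0 → (0, 1, -2, -2)
pivot(1,1)=5: scale R1 → (0, 1, 4/15, -8/15)
  clear (0,1): R0 −= (1)R1 → (1, 0, -8/5, -4/5)
  clear (2,1): R2 −= (1)R1 → (0, 0, -34/15, -22/15)
pivot(2,2)=-34/15: scale R2 → (0, 0, 1, 11/17)
  clear (0,2): R0 −= (-8/5)R2 → (1, 0, 0, 4/17)
  clear (1,2): R1 −= (4/15)R2 → (0, 1, 0, -12/17)

M[1][3] = -12/17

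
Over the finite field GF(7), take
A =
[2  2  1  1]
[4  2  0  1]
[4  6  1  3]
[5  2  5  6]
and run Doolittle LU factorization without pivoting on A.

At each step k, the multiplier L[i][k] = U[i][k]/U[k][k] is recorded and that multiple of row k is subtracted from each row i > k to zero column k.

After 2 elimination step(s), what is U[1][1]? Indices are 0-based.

k=0: U[0][0]=2
  eliminate (1,0): mult=2, new row 1: (0, 5, 5, 6); set L[1][0]=2
  eliminate (2,0): mult=2, new row 2: (0, 2, 6, 1); set L[2][0]=2
  eliminate (3,0): mult=6, new row 3: (0, 4, 6, 0); set L[3][0]=6
k=1: U[1][1]=5
  eliminate (2,1): mult=6, new row 2: (0, 0, 4, 0); set L[2][1]=6
  eliminate (3,1): mult=5, new row 3: (0, 0, 2, 5); set L[3][1]=5

U[1][1] = 5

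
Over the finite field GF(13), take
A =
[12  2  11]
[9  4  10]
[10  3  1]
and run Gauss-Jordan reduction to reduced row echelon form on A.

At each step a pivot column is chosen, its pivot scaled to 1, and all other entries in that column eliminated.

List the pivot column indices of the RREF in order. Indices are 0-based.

pivot(0,0)=12: scale R0 → (1, 11, 2)
  clear (1,0): R1 −= (9)R0 → (0, 9, 5)
  clear (2,0): R2 −= (10)R0 → (0, 10, 7)
pivot(1,1)=9: scale R1 → (0, 1, 2)
  clear (0,1): R0 −= (11)R1 → (1, 0, 6)
  clear (2,1): R2 −= (10)R1 → (0, 0, 0)
col 2: no nonzero at/below row 2; advance.

pivot columns: 0, 1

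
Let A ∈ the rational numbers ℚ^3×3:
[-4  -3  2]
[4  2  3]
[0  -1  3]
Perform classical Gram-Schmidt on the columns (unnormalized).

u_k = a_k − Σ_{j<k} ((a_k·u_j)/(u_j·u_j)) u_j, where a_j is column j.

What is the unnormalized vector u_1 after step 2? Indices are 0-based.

u_1 = (-1/2, -1/2, -1)

Step 1: u_0 = a_0 = (-4, 4, 0).
Step 2: u_1 = a_1 − (5/8)·u_0 = (-1/2, -1/2, -1).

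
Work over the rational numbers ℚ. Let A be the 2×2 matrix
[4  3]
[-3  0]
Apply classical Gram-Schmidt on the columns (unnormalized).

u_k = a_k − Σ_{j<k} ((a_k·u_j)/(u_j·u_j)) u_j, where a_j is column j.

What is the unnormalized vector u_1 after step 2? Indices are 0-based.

Step 1: u_0 = a_0 = (4, -3).
Step 2: u_1 = a_1 − (12/25)·u_0 = (27/25, 36/25).

u_1 = (27/25, 36/25)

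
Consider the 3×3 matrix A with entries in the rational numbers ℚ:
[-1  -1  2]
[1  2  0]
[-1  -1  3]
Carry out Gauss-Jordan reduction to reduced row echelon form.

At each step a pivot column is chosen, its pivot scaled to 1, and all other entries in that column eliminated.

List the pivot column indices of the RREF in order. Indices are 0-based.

pivot(0,0)=-1: scale R0 → (1, 1, -2)
  clear (1,0): R1 −= (1)R0 → (0, 1, 2)
  clear (2,0): R2 −= (-1)R0 → (0, 0, 1)
pivot(1,1)=1: scale R1 → (0, 1, 2)
  clear (0,1): R0 −= (1)R1 → (1, 0, -4)
pivot(2,2)=1: scale R2 → (0, 0, 1)
  clear (0,2): R0 −= (-4)R2 → (1, 0, 0)
  clear (1,2): R1 −= (2)R2 → (0, 1, 0)

pivot columns: 0, 1, 2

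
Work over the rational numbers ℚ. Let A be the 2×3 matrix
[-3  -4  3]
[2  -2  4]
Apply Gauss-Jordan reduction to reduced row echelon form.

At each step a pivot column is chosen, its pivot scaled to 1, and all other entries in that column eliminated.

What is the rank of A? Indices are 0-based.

pivot(0,0)=-3: scale R0 → (1, 4/3, -1)
  clear (1,0): R1 −= (2)R0 → (0, -14/3, 6)
pivot(1,1)=-14/3: scale R1 → (0, 1, -9/7)
  clear (0,1): R0 −= (4/3)R1 → (1, 0, 5/7)

rank = 2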